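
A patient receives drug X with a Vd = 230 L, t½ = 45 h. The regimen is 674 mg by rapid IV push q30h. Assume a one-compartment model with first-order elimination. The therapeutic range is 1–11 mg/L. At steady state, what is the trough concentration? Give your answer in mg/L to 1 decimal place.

Over one 30-h interval, 30/45 ≈ 0.66667 half-lives elapse, leaving f ≈ 0.6300 of each dose.
Single-dose peak C₀ = D/Vd = 674/230 ≈ 2.930 mg/L.
Steady-state trough Cmin,ss = C₀·f/(1−f) ≈ 2.930 × 0.6300/0.3700 ≈ 4.989 mg/L.
Trough 5.0 mg/L vs MEC 1 mg/L: adequate.

5.0 mg/L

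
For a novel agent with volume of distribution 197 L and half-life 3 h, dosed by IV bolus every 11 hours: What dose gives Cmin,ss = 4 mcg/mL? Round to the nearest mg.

τ/t½ = 11/3 ≈ 3.6667, so f = (1/2)^(11/3) ≈ 0.078745.
Cmin,ss = (D/Vd)·f/(1−f), so D = Cmin,ss·Vd·(1−f)/f.
D = 4 × 197 × (1−f)/f ≈ 4 × 197 × 11.69922 ≈ 9218.99 mg.

9219 mg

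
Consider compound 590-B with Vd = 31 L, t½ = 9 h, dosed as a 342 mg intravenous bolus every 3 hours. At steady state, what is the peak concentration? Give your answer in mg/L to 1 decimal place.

53.5 mg/L

Over one 3-h interval, 3/9 ≈ 0.33333 half-lives elapse, leaving f ≈ 0.7937 of each dose.
At steady state, accumulation factor R = 1/(1 − e^(−kτ)) ≈ 4.8473.
Each bolus raises the concentration by D/Vd = 342/31 ≈ 11.032 mg/L.
Steady-state peak Cmax,ss = C₀·R ≈ 11.032 × 4.8473 ≈ 53.475 mg/L.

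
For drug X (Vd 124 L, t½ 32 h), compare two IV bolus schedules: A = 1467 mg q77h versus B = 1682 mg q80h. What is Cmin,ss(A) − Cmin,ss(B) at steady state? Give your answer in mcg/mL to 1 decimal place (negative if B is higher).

Regimen A: f = (1/2)^(77/32) ≈ 0.1886; Cmin,ss = (1467/124)·f/(1−f) ≈ 2.750 mcg/mL.
Regimen B: f = (1/2)^(80/32) ≈ 0.1768; Cmin,ss = (1682/124)·f/(1−f) ≈ 2.913 mcg/mL.
Difference ≈ 2.750 − 2.913 ≈ -0.163 mcg/mL.

-0.2 mcg/mL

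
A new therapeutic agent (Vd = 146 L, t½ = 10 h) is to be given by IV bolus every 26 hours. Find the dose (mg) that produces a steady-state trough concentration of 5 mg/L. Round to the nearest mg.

τ/t½ = 26/10 ≈ 2.6, so f = (1/2)^(26/10) ≈ 0.164938.
Cmin,ss = (D/Vd)·f/(1−f), so D = Cmin,ss·Vd·(1−f)/f.
D = 5 × 146 × (1−f)/f ≈ 5 × 146 × 5.06288 ≈ 3695.90 mg.

3696 mg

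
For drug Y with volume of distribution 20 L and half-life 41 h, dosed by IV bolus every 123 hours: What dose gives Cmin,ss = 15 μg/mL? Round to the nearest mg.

2100 mg

τ/t½ = 123/41 ≈ 3, so f = (1/2)^(123/41) ≈ 0.125000.
Cmin,ss = (D/Vd)·f/(1−f), so D = Cmin,ss·Vd·(1−f)/f.
D = 15 × 20 × (1−f)/f ≈ 15 × 20 × 7.00000 ≈ 2100.00 mg.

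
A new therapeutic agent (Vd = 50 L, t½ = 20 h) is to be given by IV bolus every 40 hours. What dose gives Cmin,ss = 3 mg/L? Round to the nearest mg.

τ/t½ = 40/20 ≈ 2, so f = (1/2)^(40/20) ≈ 0.250000.
Cmin,ss = (D/Vd)·f/(1−f), so D = Cmin,ss·Vd·(1−f)/f.
D = 3 × 50 × (1−f)/f ≈ 3 × 50 × 3.00000 ≈ 450.00 mg.

450 mg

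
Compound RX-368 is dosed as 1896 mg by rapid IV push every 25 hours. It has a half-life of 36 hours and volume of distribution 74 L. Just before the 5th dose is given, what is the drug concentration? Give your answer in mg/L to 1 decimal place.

f = (1/2)^(τ/t½) = (1/2)^(25/36) ≈ 0.6179.
C₀ = D/Vd = 1896/74 ≈ 25.622 mg/L.
Before the 5th dose, 4 doses have been given. Superposition: Cmin = C₀·(f + f² + … + f^4).
≈ 25.622 × (0.6179 + 0.3818 + 0.2359 + 0.1458) ≈ 25.622 × 1.3814 ≈ 35.394 mg/L.

35.4 mg/L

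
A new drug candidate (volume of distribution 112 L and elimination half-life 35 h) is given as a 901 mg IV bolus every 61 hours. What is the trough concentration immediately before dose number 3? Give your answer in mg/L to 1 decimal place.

3.1 mg/L

f = (1/2)^(τ/t½) = (1/2)^(61/35) ≈ 0.2988.
C₀ = D/Vd = 901/112 ≈ 8.045 mg/L.
Before the 3rd dose, 2 doses have been given. Superposition: Cmin = C₀·(f + f²).
≈ 8.045 × (0.2988 + 0.0893) ≈ 8.045 × 0.3881 ≈ 3.122 mg/L.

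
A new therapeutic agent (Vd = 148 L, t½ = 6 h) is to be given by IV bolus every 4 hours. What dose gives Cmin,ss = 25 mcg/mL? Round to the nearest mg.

2173 mg

τ/t½ = 4/6 ≈ 0.66667, so f = (1/2)^(4/6) ≈ 0.629961.
Cmin,ss = (D/Vd)·f/(1−f), so D = Cmin,ss·Vd·(1−f)/f.
D = 25 × 148 × (1−f)/f ≈ 25 × 148 × 0.58740 ≈ 2173.38 mg.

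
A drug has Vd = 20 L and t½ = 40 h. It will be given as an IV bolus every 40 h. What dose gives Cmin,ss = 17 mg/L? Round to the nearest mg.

τ/t½ = 40/40 ≈ 1, so f = (1/2)^(40/40) ≈ 0.500000.
Cmin,ss = (D/Vd)·f/(1−f), so D = Cmin,ss·Vd·(1−f)/f.
D = 17 × 20 × (1−f)/f ≈ 17 × 20 × 1.00000 ≈ 340.00 mg.

340 mg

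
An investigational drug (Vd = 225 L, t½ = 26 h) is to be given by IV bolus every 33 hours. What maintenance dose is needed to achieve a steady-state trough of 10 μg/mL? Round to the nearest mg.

τ/t½ = 33/26 ≈ 1.2692, so f = (1/2)^(33/26) ≈ 0.414881.
Cmin,ss = (D/Vd)·f/(1−f), so D = Cmin,ss·Vd·(1−f)/f.
D = 10 × 225 × (1−f)/f ≈ 10 × 225 × 1.41033 ≈ 3173.24 mg.

3173 mg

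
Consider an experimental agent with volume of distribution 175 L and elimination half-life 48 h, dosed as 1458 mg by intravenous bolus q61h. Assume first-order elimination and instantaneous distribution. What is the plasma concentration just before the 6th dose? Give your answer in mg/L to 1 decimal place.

f = (1/2)^(τ/t½) = (1/2)^(61/48) ≈ 0.4144.
C₀ = D/Vd = 1458/175 ≈ 8.331 mg/L.
Before the 6th dose, 5 doses have been given. Superposition: Cmin = C₀·(f + f² + … + f^5).
≈ 8.331 × (0.4144 + 0.1717 + 0.0712 + 0.0295 + 0.0122) ≈ 8.331 × 0.6990 ≈ 5.823 mg/L.

5.8 mg/L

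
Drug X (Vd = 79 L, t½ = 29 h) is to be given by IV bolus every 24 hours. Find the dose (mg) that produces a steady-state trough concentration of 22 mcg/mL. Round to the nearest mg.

τ/t½ = 24/29 ≈ 0.82759, so f = (1/2)^(24/29) ≈ 0.563471.
Cmin,ss = (D/Vd)·f/(1−f), so D = Cmin,ss·Vd·(1−f)/f.
D = 22 × 79 × (1−f)/f ≈ 22 × 79 × 0.77471 ≈ 1346.45 mg.

1346 mg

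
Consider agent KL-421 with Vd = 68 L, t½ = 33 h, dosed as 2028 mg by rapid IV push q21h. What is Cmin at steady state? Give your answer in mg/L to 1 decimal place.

53.8 mg/L

k = ln2/t½ = ln2/33 ≈ 0.021004 h⁻¹; fraction remaining f = e^(−kτ) = e^(−0.021004×21) ≈ 0.6433.
At steady state, accumulation factor R = 1/(1 − e^(−kτ)) ≈ 2.8035.
Each bolus raises the concentration by D/Vd = 2028/68 ≈ 29.824 mg/L.
Cmax,ss = C₀/(1 − f) ≈ 29.824/0.3567 ≈ 83.611 mg/L.
One interval later, Cmin,ss = Cmax,ss·e^(−kτ) ≈ 83.611 × 0.6433 ≈ 53.787 mg/L.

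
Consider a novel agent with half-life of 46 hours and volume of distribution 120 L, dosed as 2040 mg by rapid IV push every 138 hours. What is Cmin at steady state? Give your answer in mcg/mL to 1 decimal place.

2.4 mcg/mL

τ = 138 h = 3 half-lives, so f = (1/2)^3 = 0.125.
At steady state, R = 1/(1 − 0.125) = 8/7.
Single-dose peak C₀ = D/Vd = 2040/120 = 17 mcg/mL.
Steady-state peak Cmax,ss = C₀·R = 17 × 8/7 ≈ 19.429 mcg/mL.
Steady-state trough Cmin,ss = Cmax,ss·f ≈ 19.429 × 0.125 ≈ 2.429 mcg/mL.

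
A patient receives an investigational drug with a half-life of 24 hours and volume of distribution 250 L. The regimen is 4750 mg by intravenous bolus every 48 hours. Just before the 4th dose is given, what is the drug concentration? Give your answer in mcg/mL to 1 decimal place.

f = (1/2)^(τ/t½) = (1/2)^(48/24) ≈ 0.2500.
C₀ = D/Vd = 4750/250 ≈ 19.000 mcg/mL.
Before the 4th dose, 3 doses have been given. Superposition: Cmin = C₀·(f + f² + … + f^3).
≈ 19.000 × (0.2500 + 0.0625 + 0.0156) ≈ 19.000 × 0.3281 ≈ 6.234 mcg/mL.

6.2 mcg/mL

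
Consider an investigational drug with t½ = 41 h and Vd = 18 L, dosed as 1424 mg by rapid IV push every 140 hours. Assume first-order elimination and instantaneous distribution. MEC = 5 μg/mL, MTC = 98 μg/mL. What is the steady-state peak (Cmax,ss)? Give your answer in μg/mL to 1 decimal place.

Over one 140-h interval, 140/41 ≈ 3.4146 half-lives elapse, leaving f ≈ 0.0938 of each dose.
At steady state, accumulation factor R = 1/(1 − e^(−kτ)) ≈ 1.1035.
Each bolus raises the concentration by D/Vd = 1424/18 ≈ 79.111 μg/mL.
Cmax,ss = C₀/(1 − f) ≈ 79.111/0.9062 ≈ 87.300 μg/mL.
Peak 87.3 μg/mL vs MTC 98 μg/mL: below toxic threshold.

87.3 μg/mL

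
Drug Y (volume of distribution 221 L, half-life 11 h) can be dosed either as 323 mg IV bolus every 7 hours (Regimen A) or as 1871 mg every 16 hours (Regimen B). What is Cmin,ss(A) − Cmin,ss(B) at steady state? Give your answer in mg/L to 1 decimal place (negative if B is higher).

Regimen A: f = (1/2)^(7/11) ≈ 0.6433; Cmin,ss = (323/221)·f/(1−f) ≈ 2.636 mg/L.
Regimen B: f = (1/2)^(16/11) ≈ 0.3649; Cmin,ss = (1871/221)·f/(1−f) ≈ 4.864 mg/L.
Difference ≈ 2.636 − 4.864 ≈ -2.228 mg/L.

-2.2 mg/L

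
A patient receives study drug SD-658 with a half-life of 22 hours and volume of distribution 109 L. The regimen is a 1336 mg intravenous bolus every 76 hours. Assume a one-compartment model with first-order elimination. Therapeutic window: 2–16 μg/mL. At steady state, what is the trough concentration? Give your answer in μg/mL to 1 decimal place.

Over one 76-h interval, 76/22 ≈ 3.4545 half-lives elapse, leaving f ≈ 0.0912 of each dose.
Accumulation ratio R = 1/(1 − f) ≈ 1/0.9088 ≈ 1.1004.
Each bolus raises the concentration by D/Vd = 1336/109 ≈ 12.257 μg/mL.
Cmax,ss = C₀/(1 − f) ≈ 12.257/0.9088 ≈ 13.487 μg/mL.
Steady-state trough Cmin,ss = Cmax,ss·f ≈ 13.487 × 0.0912 ≈ 1.230 μg/mL.
Trough 1.2 μg/mL vs MEC 2 μg/mL: subtherapeutic.

1.2 μg/mL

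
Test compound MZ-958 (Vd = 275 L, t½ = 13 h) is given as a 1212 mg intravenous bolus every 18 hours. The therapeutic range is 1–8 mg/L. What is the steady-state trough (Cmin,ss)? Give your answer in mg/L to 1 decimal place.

Over one 18-h interval, 18/13 ≈ 1.3846 half-lives elapse, leaving f ≈ 0.3830 of each dose.
Accumulation ratio R = 1/(1 − f) ≈ 1/0.6170 ≈ 1.6207.
Each bolus raises the concentration by D/Vd = 1212/275 ≈ 4.407 mg/L.
Steady-state peak Cmax,ss = C₀·R ≈ 4.407 × 1.6207 ≈ 7.142 mg/L.
Steady-state trough Cmin,ss = Cmax,ss·f ≈ 7.142 × 0.3830 ≈ 2.735 mg/L.
Trough 2.7 mg/L vs MEC 1 mg/L: adequate.

2.7 mg/L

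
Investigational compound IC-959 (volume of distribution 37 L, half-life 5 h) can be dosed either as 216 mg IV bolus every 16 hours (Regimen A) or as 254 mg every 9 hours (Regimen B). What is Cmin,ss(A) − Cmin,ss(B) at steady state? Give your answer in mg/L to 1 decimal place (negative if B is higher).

Regimen A: f = (1/2)^(16/5) ≈ 0.1088; Cmin,ss = (216/37)·f/(1−f) ≈ 0.713 mg/L.
Regimen B: f = (1/2)^(9/5) ≈ 0.2872; Cmin,ss = (254/37)·f/(1−f) ≈ 2.766 mg/L.
Difference ≈ 0.713 − 2.766 ≈ -2.053 mg/L.

-2.1 mg/L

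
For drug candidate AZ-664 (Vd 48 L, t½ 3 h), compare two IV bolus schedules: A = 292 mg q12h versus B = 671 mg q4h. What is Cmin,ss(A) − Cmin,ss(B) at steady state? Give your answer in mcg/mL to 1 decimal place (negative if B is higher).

Regimen A: f = (1/2)^(12/3) ≈ 0.0625; Cmin,ss = (292/48)·f/(1−f) ≈ 0.406 mcg/mL.
Regimen B: f = (1/2)^(4/3) ≈ 0.3969; Cmin,ss = (671/48)·f/(1−f) ≈ 9.200 mcg/mL.
Difference ≈ 0.406 − 9.200 ≈ -8.794 mcg/mL.

-8.8 mcg/mL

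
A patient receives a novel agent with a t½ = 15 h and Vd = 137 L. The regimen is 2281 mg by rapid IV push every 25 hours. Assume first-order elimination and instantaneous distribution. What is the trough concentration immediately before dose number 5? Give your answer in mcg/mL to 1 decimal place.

f = (1/2)^(τ/t½) = (1/2)^(25/15) ≈ 0.3150.
C₀ = D/Vd = 2281/137 ≈ 16.650 mcg/mL.
Before the 5th dose, 4 doses have been given. Superposition: Cmin = C₀·(f + f² + … + f^4).
≈ 16.650 × (0.3150 + 0.0992 + 0.0313 + 0.0098) ≈ 16.650 × 0.4553 ≈ 7.581 mcg/mL.

7.6 mcg/mL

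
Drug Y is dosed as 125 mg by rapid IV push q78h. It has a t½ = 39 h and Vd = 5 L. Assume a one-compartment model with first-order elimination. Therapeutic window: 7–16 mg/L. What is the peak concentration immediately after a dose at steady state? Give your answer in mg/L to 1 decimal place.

33.3 mg/L

τ = 78 h = 2 half-lives, so f = (1/2)^2 = 0.25.
At steady state, R = 1/(1 − 0.25) = 4/3.
Single-dose peak C₀ = D/Vd = 125/5 = 25 mg/L.
Steady-state peak Cmax,ss = C₀·R = 25 × 4/3 ≈ 33.333 mg/L.
Peak 33.3 mg/L vs MTC 16 mg/L: exceeds toxic threshold.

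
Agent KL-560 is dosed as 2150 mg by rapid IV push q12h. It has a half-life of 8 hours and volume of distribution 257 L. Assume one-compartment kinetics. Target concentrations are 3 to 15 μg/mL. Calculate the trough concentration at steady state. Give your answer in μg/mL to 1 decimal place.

4.6 μg/mL

k = ln2/t½ = ln2/8 ≈ 0.086643 h⁻¹; fraction remaining f = e^(−kτ) = e^(−0.086643×12) ≈ 0.3536.
At steady state, accumulation factor R = 1/(1 − e^(−kτ)) ≈ 1.5470.
Single-dose peak C₀ = D/Vd = 2150/257 ≈ 8.366 μg/mL.
Cmax,ss = C₀/(1 − f) ≈ 8.366/0.6464 ≈ 12.942 μg/mL.
Steady-state trough Cmin,ss = Cmax,ss·f ≈ 12.942 × 0.3536 ≈ 4.576 μg/mL.
Trough 4.6 μg/mL vs MEC 3 μg/mL: adequate.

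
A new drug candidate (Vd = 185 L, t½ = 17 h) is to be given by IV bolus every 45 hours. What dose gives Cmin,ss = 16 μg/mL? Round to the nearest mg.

τ/t½ = 45/17 ≈ 2.6471, so f = (1/2)^(45/17) ≈ 0.159645.
Cmin,ss = (D/Vd)·f/(1−f), so D = Cmin,ss·Vd·(1−f)/f.
D = 16 × 185 × (1−f)/f ≈ 16 × 185 × 5.26390 ≈ 15581.14 mg.

15581 mg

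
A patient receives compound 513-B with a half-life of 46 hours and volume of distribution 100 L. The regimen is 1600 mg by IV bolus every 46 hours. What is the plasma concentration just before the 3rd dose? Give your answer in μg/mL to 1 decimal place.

f = (1/2)^(τ/t½) = (1/2)^(46/46) ≈ 0.5000.
C₀ = D/Vd = 1600/100 ≈ 16.000 μg/mL.
Before the 3rd dose, 2 doses have been given. Superposition: Cmin = C₀·(f + f²).
≈ 16.000 × (0.5000 + 0.2500) ≈ 16.000 × 0.7500 ≈ 12.000 μg/mL.

12.0 μg/mL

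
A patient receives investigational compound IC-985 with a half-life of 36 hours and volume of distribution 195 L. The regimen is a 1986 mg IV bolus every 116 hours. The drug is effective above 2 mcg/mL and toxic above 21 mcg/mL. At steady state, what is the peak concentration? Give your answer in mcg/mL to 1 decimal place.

Over one 116-h interval, 116/36 ≈ 3.2222 half-lives elapse, leaving f ≈ 0.1072 of each dose.
At steady state, accumulation factor R = 1/(1 − e^(−kτ)) ≈ 1.1201.
Each bolus raises the concentration by D/Vd = 1986/195 ≈ 10.185 mcg/mL.
Steady-state peak Cmax,ss = C₀·R ≈ 10.185 × 1.1201 ≈ 11.408 mcg/mL.
Peak 11.4 mcg/mL vs MTC 21 mcg/mL: below toxic threshold.

11.4 mcg/mL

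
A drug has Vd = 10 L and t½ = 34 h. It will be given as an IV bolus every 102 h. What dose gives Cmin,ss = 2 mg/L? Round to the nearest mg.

τ/t½ = 102/34 ≈ 3, so f = (1/2)^(102/34) ≈ 0.125000.
Cmin,ss = (D/Vd)·f/(1−f), so D = Cmin,ss·Vd·(1−f)/f.
D = 2 × 10 × (1−f)/f ≈ 2 × 10 × 7.00000 ≈ 140.00 mg.

140 mg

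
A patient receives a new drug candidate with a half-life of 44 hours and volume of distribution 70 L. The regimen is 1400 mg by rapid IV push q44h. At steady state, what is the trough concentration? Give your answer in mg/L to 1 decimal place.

τ = 44 h = 1 half-life, so f = (1/2)^1 = 0.5.
Accumulation ratio R = 1/(1 − f) = 1/0.5 = 2/1.
Single-dose peak C₀ = D/Vd = 1400/70 = 20 mg/L.
Steady-state peak Cmax,ss = C₀·R = 20 × 2/1 ≈ 40.000 mg/L.
Steady-state trough Cmin,ss = Cmax,ss·f ≈ 40.000 × 0.5 ≈ 20.000 mg/L.

20.0 mg/L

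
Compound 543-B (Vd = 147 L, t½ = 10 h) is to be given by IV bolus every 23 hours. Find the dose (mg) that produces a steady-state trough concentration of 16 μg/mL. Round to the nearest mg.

τ/t½ = 23/10 ≈ 2.3, so f = (1/2)^(23/10) ≈ 0.203063.
Cmin,ss = (D/Vd)·f/(1−f), so D = Cmin,ss·Vd·(1−f)/f.
D = 16 × 147 × (1−f)/f ≈ 16 × 147 × 3.92458 ≈ 9230.61 mg.

9231 mg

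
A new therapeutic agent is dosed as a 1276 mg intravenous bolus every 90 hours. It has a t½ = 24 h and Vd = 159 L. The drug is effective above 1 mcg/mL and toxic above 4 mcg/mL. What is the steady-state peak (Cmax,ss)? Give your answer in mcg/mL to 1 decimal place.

8.7 mcg/mL

Over one 90-h interval, 90/24 ≈ 3.75 half-lives elapse, leaving f ≈ 0.0743 of each dose.
Accumulation ratio R = 1/(1 − f) ≈ 1/0.9257 ≈ 1.0803.
Each bolus raises the concentration by D/Vd = 1276/159 ≈ 8.025 mcg/mL.
Steady-state peak Cmax,ss = C₀·R ≈ 8.025 × 1.0803 ≈ 8.669 mcg/mL.
Peak 8.7 mcg/mL vs MTC 4 mcg/mL: exceeds toxic threshold.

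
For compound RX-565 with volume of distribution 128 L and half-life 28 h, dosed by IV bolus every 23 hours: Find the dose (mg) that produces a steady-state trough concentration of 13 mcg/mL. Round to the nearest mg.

τ/t½ = 23/28 ≈ 0.82143, so f = (1/2)^(23/28) ≈ 0.565881.
Cmin,ss = (D/Vd)·f/(1−f), so D = Cmin,ss·Vd·(1−f)/f.
D = 13 × 128 × (1−f)/f ≈ 13 × 128 × 0.76716 ≈ 1276.55 mg.

1277 mg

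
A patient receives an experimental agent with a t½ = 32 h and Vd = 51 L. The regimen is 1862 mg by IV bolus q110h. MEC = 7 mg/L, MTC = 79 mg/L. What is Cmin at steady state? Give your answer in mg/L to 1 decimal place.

3.7 mg/L

Over one 110-h interval, 110/32 ≈ 3.4375 half-lives elapse, leaving f ≈ 0.0923 of each dose.
Accumulation ratio R = 1/(1 − f) ≈ 1/0.9077 ≈ 1.1017.
Single-dose peak C₀ = D/Vd = 1862/51 ≈ 36.510 mg/L.
Cmax,ss = C₀/(1 − f) ≈ 36.510/0.9077 ≈ 40.223 mg/L.
Steady-state trough Cmin,ss = Cmax,ss·f ≈ 40.223 × 0.0923 ≈ 3.713 mg/L.
Trough 3.7 mg/L vs MEC 7 mg/L: subtherapeutic.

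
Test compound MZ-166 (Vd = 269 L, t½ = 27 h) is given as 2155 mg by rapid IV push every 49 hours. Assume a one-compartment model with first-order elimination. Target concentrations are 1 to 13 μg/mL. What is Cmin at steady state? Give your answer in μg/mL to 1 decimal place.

3.2 μg/mL

τ/t½ = 49/27 ≈ 1.8148, so fraction remaining f = (1/2)^(49/27) ≈ 0.2842.
Accumulation ratio R = 1/(1 − f) ≈ 1/0.7158 ≈ 1.3970.
Single-dose peak C₀ = D/Vd = 2155/269 ≈ 8.011 μg/mL.
Cmax,ss = C₀/(1 − f) ≈ 8.011/0.7158 ≈ 11.192 μg/mL.
Steady-state trough Cmin,ss = Cmax,ss·f ≈ 11.192 × 0.2842 ≈ 3.181 μg/mL.
Trough 3.2 μg/mL vs MEC 1 μg/mL: adequate.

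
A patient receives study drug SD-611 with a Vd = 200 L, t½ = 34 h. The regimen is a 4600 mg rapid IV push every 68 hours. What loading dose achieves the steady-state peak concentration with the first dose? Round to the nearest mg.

f = (1/2)^(68/34) ≈ 0.250000; accumulation ratio R = 1/(1−f) ≈ 1.33333.
Loading dose to hit Cmax,ss on first dose: D_load = D_maint·R ≈ 4600 × 1.33333 ≈ 6133.32 mg.

6133 mg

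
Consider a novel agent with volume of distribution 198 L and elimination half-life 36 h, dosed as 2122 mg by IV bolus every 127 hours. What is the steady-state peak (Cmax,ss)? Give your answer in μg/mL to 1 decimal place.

Over one 127-h interval, 127/36 ≈ 3.5278 half-lives elapse, leaving f ≈ 0.0867 of each dose.
At steady state, accumulation factor R = 1/(1 − e^(−kτ)) ≈ 1.0949.
Each bolus raises the concentration by D/Vd = 2122/198 ≈ 10.717 μg/mL.
Cmax,ss = C₀/(1 − f) ≈ 10.717/0.9133 ≈ 11.734 μg/mL.

11.7 μg/mL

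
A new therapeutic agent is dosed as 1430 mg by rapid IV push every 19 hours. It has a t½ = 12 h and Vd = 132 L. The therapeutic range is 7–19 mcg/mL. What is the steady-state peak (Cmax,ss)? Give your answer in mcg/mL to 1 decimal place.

16.3 mcg/mL

Over one 19-h interval, 19/12 ≈ 1.5833 half-lives elapse, leaving f ≈ 0.3337 of each dose.
At steady state, accumulation factor R = 1/(1 − e^(−kτ)) ≈ 1.5008.
Each bolus raises the concentration by D/Vd = 1430/132 ≈ 10.833 mcg/mL.
Steady-state peak Cmax,ss = C₀·R ≈ 10.833 × 1.5008 ≈ 16.258 mcg/mL.
Peak 16.3 mcg/mL vs MTC 19 mcg/mL: below toxic threshold.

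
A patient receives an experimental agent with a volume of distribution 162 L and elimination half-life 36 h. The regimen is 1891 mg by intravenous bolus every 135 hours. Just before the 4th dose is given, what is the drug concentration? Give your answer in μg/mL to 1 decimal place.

0.9 μg/mL

f = (1/2)^(τ/t½) = (1/2)^(135/36) ≈ 0.0743.
C₀ = D/Vd = 1891/162 ≈ 11.673 μg/mL.
Before the 4th dose, 3 doses have been given. Superposition: Cmin = C₀·(f + f² + … + f^3).
≈ 11.673 × (0.0743 + 0.0055 + 0.0004) ≈ 11.673 × 0.0802 ≈ 0.936 μg/mL.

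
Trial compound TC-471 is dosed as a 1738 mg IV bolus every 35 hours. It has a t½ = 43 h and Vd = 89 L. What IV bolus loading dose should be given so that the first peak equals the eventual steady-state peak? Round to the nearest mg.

4031 mg

f = (1/2)^(35/43) ≈ 0.568821; accumulation ratio R = 1/(1−f) ≈ 2.31922.
Loading dose to hit Cmax,ss on first dose: D_load = D_maint·R ≈ 1738 × 2.31922 ≈ 4030.80 mg.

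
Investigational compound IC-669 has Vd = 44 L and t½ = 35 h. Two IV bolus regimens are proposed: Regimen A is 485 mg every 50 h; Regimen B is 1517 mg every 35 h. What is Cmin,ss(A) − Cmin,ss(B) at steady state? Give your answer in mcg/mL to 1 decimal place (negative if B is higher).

-28.0 mcg/mL

Regimen A: f = (1/2)^(50/35) ≈ 0.3715; Cmin,ss = (485/44)·f/(1−f) ≈ 6.515 mcg/mL.
Regimen B: f = (1/2)^(35/35) ≈ 0.5000; Cmin,ss = (1517/44)·f/(1−f) ≈ 34.477 mcg/mL.
Difference ≈ 6.515 − 34.477 ≈ -27.962 mcg/mL.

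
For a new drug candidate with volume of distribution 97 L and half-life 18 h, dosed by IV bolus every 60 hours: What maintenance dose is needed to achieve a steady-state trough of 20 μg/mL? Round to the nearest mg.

τ/t½ = 60/18 ≈ 3.3333, so f = (1/2)^(60/18) ≈ 0.099213.
Cmin,ss = (D/Vd)·f/(1−f), so D = Cmin,ss·Vd·(1−f)/f.
D = 20 × 97 × (1−f)/f ≈ 20 × 97 × 9.07932 ≈ 17613.88 mg.

17614 mg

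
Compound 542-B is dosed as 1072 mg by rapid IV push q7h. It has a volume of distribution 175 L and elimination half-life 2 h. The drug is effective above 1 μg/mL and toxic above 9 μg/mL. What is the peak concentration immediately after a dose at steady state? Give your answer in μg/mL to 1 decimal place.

τ/t½ = 7/2 ≈ 3.5, so fraction remaining f = (1/2)^(7/2) ≈ 0.0884.
At steady state, accumulation factor R = 1/(1 − e^(−kτ)) ≈ 1.0970.
Each bolus raises the concentration by D/Vd = 1072/175 ≈ 6.126 μg/mL.
Steady-state peak Cmax,ss = C₀·R ≈ 6.126 × 1.0970 ≈ 6.720 μg/mL.
Peak 6.7 μg/mL vs MTC 9 μg/mL: below toxic threshold.

6.7 μg/mL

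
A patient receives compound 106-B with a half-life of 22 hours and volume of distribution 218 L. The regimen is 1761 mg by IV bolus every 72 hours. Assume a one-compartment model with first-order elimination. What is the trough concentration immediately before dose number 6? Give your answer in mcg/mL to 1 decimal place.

0.9 mcg/mL

f = (1/2)^(τ/t½) = (1/2)^(72/22) ≈ 0.1035.
C₀ = D/Vd = 1761/218 ≈ 8.078 mcg/mL.
Before the 6th dose, 5 doses have been given. Superposition: Cmin = C₀·(f + f² + … + f^5).
≈ 8.078 × (0.1035 + 0.0107 + 0.0011 + 0.0001 + 0.0000) ≈ 8.078 × 0.1154 ≈ 0.932 mcg/mL.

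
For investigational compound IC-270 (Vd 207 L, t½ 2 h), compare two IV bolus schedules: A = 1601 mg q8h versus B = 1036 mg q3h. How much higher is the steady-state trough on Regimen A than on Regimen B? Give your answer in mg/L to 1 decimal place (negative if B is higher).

Regimen A: f = (1/2)^(8/2) ≈ 0.0625; Cmin,ss = (1601/207)·f/(1−f) ≈ 0.516 mg/L.
Regimen B: f = (1/2)^(3/2) ≈ 0.3536; Cmin,ss = (1036/207)·f/(1−f) ≈ 2.738 mg/L.
Difference ≈ 0.516 − 2.738 ≈ -2.222 mg/L.

-2.2 mg/L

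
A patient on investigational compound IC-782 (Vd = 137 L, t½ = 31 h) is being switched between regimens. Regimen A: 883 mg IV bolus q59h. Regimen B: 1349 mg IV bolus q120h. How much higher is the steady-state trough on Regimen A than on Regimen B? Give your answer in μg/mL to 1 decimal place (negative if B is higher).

Regimen A: f = (1/2)^(59/31) ≈ 0.2673; Cmin,ss = (883/137)·f/(1−f) ≈ 2.351 μg/mL.
Regimen B: f = (1/2)^(120/31) ≈ 0.0683; Cmin,ss = (1349/137)·f/(1−f) ≈ 0.722 μg/mL.
Difference ≈ 2.351 − 0.722 ≈ 1.629 μg/mL.

1.6 μg/mL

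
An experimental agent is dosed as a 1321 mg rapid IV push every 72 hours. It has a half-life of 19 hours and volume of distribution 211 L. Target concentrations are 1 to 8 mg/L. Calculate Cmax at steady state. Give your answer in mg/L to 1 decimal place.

k = ln2/t½ = ln2/19 ≈ 0.036481 h⁻¹; fraction remaining f = e^(−kτ) = e^(−0.036481×72) ≈ 0.0723.
Accumulation ratio R = 1/(1 − f) ≈ 1/0.9277 ≈ 1.0779.
Each bolus raises the concentration by D/Vd = 1321/211 ≈ 6.261 mg/L.
Cmax,ss = C₀/(1 − f) ≈ 6.261/0.9277 ≈ 6.749 mg/L.
Peak 6.7 mg/L vs MTC 8 mg/L: below toxic threshold.

6.7 mg/L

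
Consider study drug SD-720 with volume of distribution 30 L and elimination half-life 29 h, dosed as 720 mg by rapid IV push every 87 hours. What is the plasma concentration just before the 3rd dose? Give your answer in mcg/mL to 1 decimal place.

f = (1/2)^(τ/t½) = (1/2)^(87/29) ≈ 0.1250.
C₀ = D/Vd = 720/30 ≈ 24.000 mcg/mL.
Before the 3rd dose, 2 doses have been given. Superposition: Cmin = C₀·(f + f²).
≈ 24.000 × (0.1250 + 0.0156) ≈ 24.000 × 0.1406 ≈ 3.374 mcg/mL.

3.4 mcg/mL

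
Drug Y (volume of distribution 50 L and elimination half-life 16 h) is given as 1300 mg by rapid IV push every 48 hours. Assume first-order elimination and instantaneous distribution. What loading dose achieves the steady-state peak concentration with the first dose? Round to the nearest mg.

1486 mg

f = (1/2)^(48/16) ≈ 0.125000; accumulation ratio R = 1/(1−f) ≈ 1.14286.
Loading dose to hit Cmax,ss on first dose: D_load = D_maint·R ≈ 1300 × 1.14286 ≈ 1485.72 mg.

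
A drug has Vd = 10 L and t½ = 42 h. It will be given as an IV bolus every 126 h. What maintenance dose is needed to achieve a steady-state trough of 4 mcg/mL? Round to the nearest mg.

280 mg

τ/t½ = 126/42 ≈ 3, so f = (1/2)^(126/42) ≈ 0.125000.
Cmin,ss = (D/Vd)·f/(1−f), so D = Cmin,ss·Vd·(1−f)/f.
D = 4 × 10 × (1−f)/f ≈ 4 × 10 × 7.00000 ≈ 280.00 mg.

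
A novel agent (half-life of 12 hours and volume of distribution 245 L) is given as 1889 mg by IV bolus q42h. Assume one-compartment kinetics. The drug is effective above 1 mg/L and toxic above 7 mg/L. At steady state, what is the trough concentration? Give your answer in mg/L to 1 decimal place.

Over one 42-h interval, 42/12 ≈ 3.5 half-lives elapse, leaving f ≈ 0.0884 of each dose.
At steady state, accumulation factor R = 1/(1 − e^(−kτ)) ≈ 1.0970.
Each bolus raises the concentration by D/Vd = 1889/245 ≈ 7.710 mg/L.
Cmax,ss = C₀/(1 − f) ≈ 7.710/0.9116 ≈ 8.458 mg/L.
Steady-state trough Cmin,ss = Cmax,ss·f ≈ 8.458 × 0.0884 ≈ 0.748 mg/L.
Trough 0.7 mg/L vs MEC 1 mg/L: subtherapeutic.

0.7 mg/L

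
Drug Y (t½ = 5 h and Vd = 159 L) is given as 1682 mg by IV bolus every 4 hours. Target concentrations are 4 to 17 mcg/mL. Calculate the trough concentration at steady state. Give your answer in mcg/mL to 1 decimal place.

τ/t½ = 4/5 ≈ 0.8, so fraction remaining f = (1/2)^(4/5) ≈ 0.5743.
Each bolus raises the concentration by D/Vd = 1682/159 ≈ 10.579 mcg/mL.
Steady-state trough Cmin,ss = C₀·f/(1−f) ≈ 10.579 × 0.5743/0.4257 ≈ 14.272 mcg/mL.
Trough 14.3 mcg/mL vs MEC 4 mcg/mL: adequate.

14.3 mcg/mL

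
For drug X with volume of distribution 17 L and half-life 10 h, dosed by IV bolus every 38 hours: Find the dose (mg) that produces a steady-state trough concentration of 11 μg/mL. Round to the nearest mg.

τ/t½ = 38/10 ≈ 3.8, so f = (1/2)^(38/10) ≈ 0.071794.
Cmin,ss = (D/Vd)·f/(1−f), so D = Cmin,ss·Vd·(1−f)/f.
D = 11 × 17 × (1−f)/f ≈ 11 × 17 × 12.92874 ≈ 2417.67 mg.

2418 mg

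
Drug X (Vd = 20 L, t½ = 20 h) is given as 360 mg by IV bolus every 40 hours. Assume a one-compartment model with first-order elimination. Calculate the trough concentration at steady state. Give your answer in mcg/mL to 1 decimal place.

The dosing interval is 2 half-lives, so f = 2^(−2) = 0.25.
At steady state, R = 1/(1 − 0.25) = 4/3.
Single-dose peak C₀ = D/Vd = 360/20 = 18 mcg/mL.
Steady-state peak Cmax,ss = C₀·R = 18 × 4/3 ≈ 24.000 mcg/mL.
Steady-state trough Cmin,ss = Cmax,ss·f ≈ 24.000 × 0.25 ≈ 6.000 mcg/mL.

6.0 mcg/mL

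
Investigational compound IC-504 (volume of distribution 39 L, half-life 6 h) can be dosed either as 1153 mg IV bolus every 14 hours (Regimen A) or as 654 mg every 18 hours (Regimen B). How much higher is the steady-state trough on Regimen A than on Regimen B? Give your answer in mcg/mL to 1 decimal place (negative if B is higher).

Regimen A: f = (1/2)^(14/6) ≈ 0.1984; Cmin,ss = (1153/39)·f/(1−f) ≈ 7.317 mcg/mL.
Regimen B: f = (1/2)^(18/6) ≈ 0.1250; Cmin,ss = (654/39)·f/(1−f) ≈ 2.396 mcg/mL.
Difference ≈ 7.317 − 2.396 ≈ 4.921 mcg/mL.

4.9 mcg/mL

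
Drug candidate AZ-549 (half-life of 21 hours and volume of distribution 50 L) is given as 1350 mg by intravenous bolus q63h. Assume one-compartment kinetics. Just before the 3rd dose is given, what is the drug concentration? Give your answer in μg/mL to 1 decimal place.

3.8 μg/mL

f = (1/2)^(τ/t½) = (1/2)^(63/21) ≈ 0.1250.
C₀ = D/Vd = 1350/50 ≈ 27.000 μg/mL.
Before the 3rd dose, 2 doses have been given. Superposition: Cmin = C₀·(f + f²).
≈ 27.000 × (0.1250 + 0.0156) ≈ 27.000 × 0.1406 ≈ 3.796 μg/mL.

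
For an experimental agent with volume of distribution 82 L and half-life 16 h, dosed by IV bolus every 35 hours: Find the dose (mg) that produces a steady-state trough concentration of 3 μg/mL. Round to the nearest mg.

τ/t½ = 35/16 ≈ 2.1875, so f = (1/2)^(35/16) ≈ 0.219532.
Cmin,ss = (D/Vd)·f/(1−f), so D = Cmin,ss·Vd·(1−f)/f.
D = 3 × 82 × (1−f)/f ≈ 3 × 82 × 3.55514 ≈ 874.56 mg.

875 mg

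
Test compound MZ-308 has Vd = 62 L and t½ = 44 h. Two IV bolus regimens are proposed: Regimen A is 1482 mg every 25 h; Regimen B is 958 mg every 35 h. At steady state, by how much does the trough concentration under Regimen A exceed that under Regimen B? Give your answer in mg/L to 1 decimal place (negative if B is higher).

Regimen A: f = (1/2)^(25/44) ≈ 0.6745; Cmin,ss = (1482/62)·f/(1−f) ≈ 49.532 mg/L.
Regimen B: f = (1/2)^(35/44) ≈ 0.5762; Cmin,ss = (958/62)·f/(1−f) ≈ 21.008 mg/L.
Difference ≈ 49.532 − 21.008 ≈ 28.524 mg/L.

28.5 mg/L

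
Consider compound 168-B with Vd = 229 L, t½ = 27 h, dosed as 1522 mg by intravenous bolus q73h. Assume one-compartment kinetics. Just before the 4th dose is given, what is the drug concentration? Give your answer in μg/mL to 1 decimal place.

f = (1/2)^(τ/t½) = (1/2)^(73/27) ≈ 0.1535.
C₀ = D/Vd = 1522/229 ≈ 6.646 μg/mL.
Before the 4th dose, 3 doses have been given. Superposition: Cmin = C₀·(f + f² + … + f^3).
≈ 6.646 × (0.1535 + 0.0236 + 0.0036) ≈ 6.646 × 0.1807 ≈ 1.201 μg/mL.

1.2 μg/mL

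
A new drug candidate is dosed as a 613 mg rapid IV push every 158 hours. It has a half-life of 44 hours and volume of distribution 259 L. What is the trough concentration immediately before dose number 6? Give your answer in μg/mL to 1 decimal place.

f = (1/2)^(τ/t½) = (1/2)^(158/44) ≈ 0.0830.
C₀ = D/Vd = 613/259 ≈ 2.367 μg/mL.
Before the 6th dose, 5 doses have been given. Superposition: Cmin = C₀·(f + f² + … + f^5).
≈ 2.367 × (0.0830 + 0.0069 + 0.0006 + 0.0000 + 0.0000) ≈ 2.367 × 0.0905 ≈ 0.214 μg/mL.

0.2 μg/mL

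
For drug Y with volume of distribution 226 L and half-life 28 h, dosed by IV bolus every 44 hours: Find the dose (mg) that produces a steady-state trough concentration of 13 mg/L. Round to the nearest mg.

τ/t½ = 44/28 ≈ 1.5714, so f = (1/2)^(44/28) ≈ 0.336475.
Cmin,ss = (D/Vd)·f/(1−f), so D = Cmin,ss·Vd·(1−f)/f.
D = 13 × 226 × (1−f)/f ≈ 13 × 226 × 1.97199 ≈ 5793.71 mg.

5794 mg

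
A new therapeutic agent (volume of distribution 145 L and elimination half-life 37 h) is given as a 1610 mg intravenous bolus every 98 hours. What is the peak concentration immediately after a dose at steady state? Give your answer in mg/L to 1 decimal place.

13.2 mg/L

τ/t½ = 98/37 ≈ 2.6486, so fraction remaining f = (1/2)^(98/37) ≈ 0.1595.
At steady state, accumulation factor R = 1/(1 − e^(−kτ)) ≈ 1.1898.
Single-dose peak C₀ = D/Vd = 1610/145 ≈ 11.103 mg/L.
Cmax,ss = C₀/(1 − f) ≈ 11.103/0.8405 ≈ 13.210 mg/L.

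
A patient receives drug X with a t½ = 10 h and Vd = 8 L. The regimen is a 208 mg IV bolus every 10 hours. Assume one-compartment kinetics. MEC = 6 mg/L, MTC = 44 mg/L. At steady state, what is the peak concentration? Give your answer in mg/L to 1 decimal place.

τ = 10 h = 1 half-life, so f = (1/2)^1 = 0.5.
Accumulation ratio R = 1/(1 − f) = 1/0.5 = 2/1.
Single-dose peak C₀ = D/Vd = 208/8 = 26 mg/L.
Steady-state peak Cmax,ss = C₀·R = 26 × 2/1 ≈ 52.000 mg/L.
Peak 52.0 mg/L vs MTC 44 mg/L: exceeds toxic threshold.

52.0 mg/L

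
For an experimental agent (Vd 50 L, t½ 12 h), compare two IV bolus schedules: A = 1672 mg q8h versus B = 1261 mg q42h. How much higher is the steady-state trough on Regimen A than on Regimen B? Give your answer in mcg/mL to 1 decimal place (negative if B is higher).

54.5 mcg/mL

Regimen A: f = (1/2)^(8/12) ≈ 0.6300; Cmin,ss = (1672/50)·f/(1−f) ≈ 56.938 mcg/mL.
Regimen B: f = (1/2)^(42/12) ≈ 0.0884; Cmin,ss = (1261/50)·f/(1−f) ≈ 2.446 mcg/mL.
Difference ≈ 56.938 − 2.446 ≈ 54.492 mcg/mL.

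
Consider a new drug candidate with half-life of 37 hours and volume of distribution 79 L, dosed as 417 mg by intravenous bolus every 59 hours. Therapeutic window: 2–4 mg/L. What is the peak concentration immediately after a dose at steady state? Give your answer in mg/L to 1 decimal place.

Over one 59-h interval, 59/37 ≈ 1.5946 half-lives elapse, leaving f ≈ 0.3311 of each dose.
Accumulation ratio R = 1/(1 − f) ≈ 1/0.6689 ≈ 1.4950.
Single-dose peak C₀ = D/Vd = 417/79 ≈ 5.278 mg/L.
Steady-state peak Cmax,ss = C₀·R ≈ 5.278 × 1.4950 ≈ 7.891 mg/L.
Peak 7.9 mg/L vs MTC 4 mg/L: exceeds toxic threshold.

7.9 mg/L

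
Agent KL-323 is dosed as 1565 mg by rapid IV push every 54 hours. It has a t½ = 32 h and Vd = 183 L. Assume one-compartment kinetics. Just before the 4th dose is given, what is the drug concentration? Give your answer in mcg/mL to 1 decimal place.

f = (1/2)^(τ/t½) = (1/2)^(54/32) ≈ 0.3105.
C₀ = D/Vd = 1565/183 ≈ 8.552 mcg/mL.
Before the 4th dose, 3 doses have been given. Superposition: Cmin = C₀·(f + f² + … + f^3).
≈ 8.552 × (0.3105 + 0.0964 + 0.0299) ≈ 8.552 × 0.4368 ≈ 3.736 mcg/mL.

3.7 mcg/mL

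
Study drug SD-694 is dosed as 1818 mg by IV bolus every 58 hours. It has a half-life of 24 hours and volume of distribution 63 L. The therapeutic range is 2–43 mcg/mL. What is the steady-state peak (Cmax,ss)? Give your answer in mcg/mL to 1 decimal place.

35.5 mcg/mL

Over one 58-h interval, 58/24 ≈ 2.4167 half-lives elapse, leaving f ≈ 0.1873 of each dose.
Accumulation ratio R = 1/(1 − f) ≈ 1/0.8127 ≈ 1.2305.
Single-dose peak C₀ = D/Vd = 1818/63 ≈ 28.857 mcg/mL.
Steady-state peak Cmax,ss = C₀·R ≈ 28.857 × 1.2305 ≈ 35.509 mcg/mL.
Peak 35.5 mcg/mL vs MTC 43 mcg/mL: below toxic threshold.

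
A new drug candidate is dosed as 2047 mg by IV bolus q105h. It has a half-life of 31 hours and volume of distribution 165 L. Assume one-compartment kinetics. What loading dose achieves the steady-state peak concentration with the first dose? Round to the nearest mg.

2263 mg

f = (1/2)^(105/31) ≈ 0.095583; accumulation ratio R = 1/(1−f) ≈ 1.10568.
Loading dose to hit Cmax,ss on first dose: D_load = D_maint·R ≈ 2047 × 1.10568 ≈ 2263.33 mg.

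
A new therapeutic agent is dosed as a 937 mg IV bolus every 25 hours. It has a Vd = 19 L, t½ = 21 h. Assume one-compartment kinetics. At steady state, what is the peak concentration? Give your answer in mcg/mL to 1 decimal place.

87.8 mcg/mL

τ/t½ = 25/21 ≈ 1.1905, so fraction remaining f = (1/2)^(25/21) ≈ 0.4382.
Accumulation ratio R = 1/(1 − f) ≈ 1/0.5618 ≈ 1.7800.
Single-dose peak C₀ = D/Vd = 937/19 ≈ 49.316 mcg/mL.
Steady-state peak Cmax,ss = C₀·R ≈ 49.316 × 1.7800 ≈ 87.782 mcg/mL.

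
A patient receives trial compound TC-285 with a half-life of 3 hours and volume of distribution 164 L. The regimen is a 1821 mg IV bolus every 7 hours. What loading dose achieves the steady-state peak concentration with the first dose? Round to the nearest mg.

2272 mg

f = (1/2)^(7/3) ≈ 0.198425; accumulation ratio R = 1/(1−f) ≈ 1.24754.
Loading dose to hit Cmax,ss on first dose: D_load = D_maint·R ≈ 1821 × 1.24754 ≈ 2271.77 mg.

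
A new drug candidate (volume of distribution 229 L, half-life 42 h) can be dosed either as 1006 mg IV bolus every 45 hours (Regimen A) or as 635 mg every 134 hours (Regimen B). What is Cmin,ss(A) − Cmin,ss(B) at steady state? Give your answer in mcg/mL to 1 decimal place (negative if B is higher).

3.6 mcg/mL

Regimen A: f = (1/2)^(45/42) ≈ 0.4758; Cmin,ss = (1006/229)·f/(1−f) ≈ 3.987 mcg/mL.
Regimen B: f = (1/2)^(134/42) ≈ 0.1095; Cmin,ss = (635/229)·f/(1−f) ≈ 0.341 mcg/mL.
Difference ≈ 3.987 − 0.341 ≈ 3.646 mcg/mL.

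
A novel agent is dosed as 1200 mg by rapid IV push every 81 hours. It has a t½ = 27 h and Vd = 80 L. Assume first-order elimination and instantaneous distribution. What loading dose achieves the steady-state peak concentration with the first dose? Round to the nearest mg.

f = (1/2)^(81/27) ≈ 0.125000; accumulation ratio R = 1/(1−f) ≈ 1.14286.
Loading dose to hit Cmax,ss on first dose: D_load = D_maint·R ≈ 1200 × 1.14286 ≈ 1371.43 mg.

1371 mg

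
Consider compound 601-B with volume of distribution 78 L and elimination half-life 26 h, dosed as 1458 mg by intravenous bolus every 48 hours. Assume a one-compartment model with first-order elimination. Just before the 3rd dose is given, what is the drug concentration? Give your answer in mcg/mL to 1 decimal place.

f = (1/2)^(τ/t½) = (1/2)^(48/26) ≈ 0.2781.
C₀ = D/Vd = 1458/78 ≈ 18.692 mcg/mL.
Before the 3rd dose, 2 doses have been given. Superposition: Cmin = C₀·(f + f²).
≈ 18.692 × (0.2781 + 0.0773) ≈ 18.692 × 0.3554 ≈ 6.643 mcg/mL.

6.6 mcg/mL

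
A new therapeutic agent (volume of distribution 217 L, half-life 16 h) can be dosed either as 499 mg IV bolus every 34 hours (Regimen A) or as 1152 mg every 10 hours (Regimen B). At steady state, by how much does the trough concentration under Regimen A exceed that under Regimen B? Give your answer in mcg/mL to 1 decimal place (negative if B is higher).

-9.1 mcg/mL

Regimen A: f = (1/2)^(34/16) ≈ 0.2293; Cmin,ss = (499/217)·f/(1−f) ≈ 0.684 mcg/mL.
Regimen B: f = (1/2)^(10/16) ≈ 0.6484; Cmin,ss = (1152/217)·f/(1−f) ≈ 9.790 mcg/mL.
Difference ≈ 0.684 − 9.790 ≈ -9.106 mcg/mL.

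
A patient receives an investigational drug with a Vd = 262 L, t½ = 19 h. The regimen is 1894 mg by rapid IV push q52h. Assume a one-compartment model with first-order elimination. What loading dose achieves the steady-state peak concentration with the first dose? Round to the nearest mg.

2228 mg

f = (1/2)^(52/19) ≈ 0.150013; accumulation ratio R = 1/(1−f) ≈ 1.17649.
Loading dose to hit Cmax,ss on first dose: D_load = D_maint·R ≈ 1894 × 1.17649 ≈ 2228.27 mg.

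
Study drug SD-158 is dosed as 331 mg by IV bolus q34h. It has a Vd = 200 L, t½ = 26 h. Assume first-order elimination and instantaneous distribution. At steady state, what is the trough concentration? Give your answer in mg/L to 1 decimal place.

τ/t½ = 34/26 ≈ 1.3077, so fraction remaining f = (1/2)^(34/26) ≈ 0.4040.
At steady state, accumulation factor R = 1/(1 − e^(−kτ)) ≈ 1.6779.
Each bolus raises the concentration by D/Vd = 331/200 ≈ 1.655 mg/L.
Steady-state peak Cmax,ss = C₀·R ≈ 1.655 × 1.6779 ≈ 2.777 mg/L.
One interval later, Cmin,ss = Cmax,ss·e^(−kτ) ≈ 2.777 × 0.4040 ≈ 1.122 mg/L.

1.1 mg/L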